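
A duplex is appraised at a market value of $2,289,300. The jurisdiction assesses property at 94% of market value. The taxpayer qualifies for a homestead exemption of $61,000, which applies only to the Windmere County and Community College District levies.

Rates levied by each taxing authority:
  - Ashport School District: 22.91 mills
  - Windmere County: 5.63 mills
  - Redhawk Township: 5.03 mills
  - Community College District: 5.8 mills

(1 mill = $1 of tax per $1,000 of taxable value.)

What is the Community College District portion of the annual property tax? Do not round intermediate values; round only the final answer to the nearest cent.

$12,127.46

Assessed value = $2,289,300 × 0.94 = $2,151,942
Community College District taxable value = $2,151,942 − $61,000 = $2,090,942
Community College District levy = $2,090,942 × 0.0058 = $12,127.4636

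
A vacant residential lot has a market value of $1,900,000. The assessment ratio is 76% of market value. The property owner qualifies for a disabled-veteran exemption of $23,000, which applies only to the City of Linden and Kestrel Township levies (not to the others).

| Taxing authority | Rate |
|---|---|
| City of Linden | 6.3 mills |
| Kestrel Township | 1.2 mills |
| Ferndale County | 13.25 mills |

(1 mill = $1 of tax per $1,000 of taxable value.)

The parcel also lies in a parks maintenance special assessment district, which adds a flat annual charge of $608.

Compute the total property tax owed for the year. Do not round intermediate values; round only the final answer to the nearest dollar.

Assessed value = $1,900,000 × 0.76 = $1,444,000
City of Linden: ($1,444,000 − $23,000) × 0.0063 = $1,421,000 × 0.0063 = $8,952.3
Kestrel Township: ($1,444,000 − $23,000) × 0.0012 = $1,421,000 × 0.0012 = $1,705.2
Ferndale County: $1,444,000 × 0.01325 = $19,133
Levies subtotal = $29,790.5
Total = $29,790.5 + $608 = $30,398.5

$30,399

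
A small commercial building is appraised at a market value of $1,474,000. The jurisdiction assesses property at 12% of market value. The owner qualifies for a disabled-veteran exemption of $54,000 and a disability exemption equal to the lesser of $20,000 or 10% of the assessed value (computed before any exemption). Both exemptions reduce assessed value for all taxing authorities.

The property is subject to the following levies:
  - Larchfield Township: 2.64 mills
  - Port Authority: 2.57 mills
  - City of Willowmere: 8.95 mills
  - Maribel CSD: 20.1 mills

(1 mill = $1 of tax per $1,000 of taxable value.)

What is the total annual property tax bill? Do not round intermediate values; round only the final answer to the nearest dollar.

Assessed value = $1,474,000 × 0.12 = $176,880
Disability exemption = min($20,000, 10% × $176,880) = min($20,000, $17,688) = $17,688 (percentage binds)
Taxable value = $176,880 − $54,000 − $17,688 = $105,192
Larchfield Township: $105,192 × 0.00264 = $277.70688
Port Authority: $105,192 × 0.00257 = $270.34344
City of Willowmere: $105,192 × 0.00895 = $941.4684
Maribel CSD: $105,192 × 0.0201 = $2,114.3592
Total = $3,603.87792

$3,604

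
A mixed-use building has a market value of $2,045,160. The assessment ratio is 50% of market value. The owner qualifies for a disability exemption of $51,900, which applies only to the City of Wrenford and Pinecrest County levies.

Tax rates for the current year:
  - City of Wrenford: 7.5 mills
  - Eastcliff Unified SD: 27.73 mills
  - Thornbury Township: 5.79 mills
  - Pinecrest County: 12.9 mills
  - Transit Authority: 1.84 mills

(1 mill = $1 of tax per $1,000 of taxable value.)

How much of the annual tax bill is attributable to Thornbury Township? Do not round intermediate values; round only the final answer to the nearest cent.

$5,920.74

Assessed value = $2,045,160 × 0.5 = $1,022,580
Thornbury Township taxable value = $1,022,580 (exemption does not apply)
Thornbury Township levy = $1,022,580 × 0.00579 = $5,920.7382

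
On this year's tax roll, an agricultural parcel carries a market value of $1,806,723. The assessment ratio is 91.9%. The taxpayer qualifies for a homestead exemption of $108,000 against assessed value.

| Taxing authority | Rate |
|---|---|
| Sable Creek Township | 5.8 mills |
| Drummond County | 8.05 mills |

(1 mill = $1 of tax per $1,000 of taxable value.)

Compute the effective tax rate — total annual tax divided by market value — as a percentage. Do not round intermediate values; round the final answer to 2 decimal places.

1.19%

Assessed value = $1,806,723 × 0.919 = $1,660,378.437
Taxable value = $1,660,378.437 − $108,000 = $1,552,378.437
Sable Creek Township: $1,552,378.437 × 0.0058 = $9,003.7949346
Drummond County: $1,552,378.437 × 0.00805 = $12,496.64641785
Total tax = $21,500.44135245
Effective rate = $21,500.44135245 ÷ $1,806,723 = 1.19% of market value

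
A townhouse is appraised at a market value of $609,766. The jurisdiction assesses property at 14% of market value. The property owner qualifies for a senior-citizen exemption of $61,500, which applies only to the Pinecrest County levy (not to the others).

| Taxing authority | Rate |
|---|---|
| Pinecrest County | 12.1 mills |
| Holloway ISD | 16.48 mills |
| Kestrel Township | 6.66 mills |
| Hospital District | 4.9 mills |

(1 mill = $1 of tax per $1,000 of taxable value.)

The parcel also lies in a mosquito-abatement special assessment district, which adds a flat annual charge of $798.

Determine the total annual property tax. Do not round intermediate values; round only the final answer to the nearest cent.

Assessed value = $609,766 × 0.14 = $85,367.24
Pinecrest County: ($85,367.24 − $61,500) × 0.0121 = $23,867.24 × 0.0121 = $288.793604
Holloway ISD: $85,367.24 × 0.01648 = $1,406.8521152
Kestrel Township: $85,367.24 × 0.00666 = $568.5458184
Hospital District: $85,367.24 × 0.0049 = $418.299476
Levies subtotal = $2,682.4910136
Total = $2,682.4910136 + $798 = $3,480.4910136

$3,480.49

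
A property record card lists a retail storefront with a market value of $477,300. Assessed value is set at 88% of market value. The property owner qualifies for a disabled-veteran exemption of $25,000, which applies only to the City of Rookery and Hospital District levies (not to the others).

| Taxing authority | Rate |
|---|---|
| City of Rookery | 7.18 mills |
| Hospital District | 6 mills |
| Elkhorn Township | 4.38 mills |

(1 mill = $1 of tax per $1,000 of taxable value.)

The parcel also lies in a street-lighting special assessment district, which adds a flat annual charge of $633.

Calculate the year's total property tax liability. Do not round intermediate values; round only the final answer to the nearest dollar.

$7,679

Assessed value = $477,300 × 0.88 = $420,024
City of Rookery: ($420,024 − $25,000) × 0.00718 = $395,024 × 0.00718 = $2,836.27232
Hospital District: ($420,024 − $25,000) × 0.006 = $395,024 × 0.006 = $2,370.144
Elkhorn Township: $420,024 × 0.00438 = $1,839.70512
Levies subtotal = $7,046.12144
Total = $7,046.12144 + $633 = $7,679.12144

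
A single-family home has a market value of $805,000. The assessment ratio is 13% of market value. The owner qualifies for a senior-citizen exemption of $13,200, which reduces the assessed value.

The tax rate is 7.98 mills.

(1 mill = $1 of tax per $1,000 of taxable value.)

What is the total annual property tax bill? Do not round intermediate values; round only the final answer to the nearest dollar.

Assessed value = $805,000 × 0.13 = $104,650
Taxable value = $104,650 − $13,200 = $91,450
Tax = $91,450 × 0.00798 = $729.771

$730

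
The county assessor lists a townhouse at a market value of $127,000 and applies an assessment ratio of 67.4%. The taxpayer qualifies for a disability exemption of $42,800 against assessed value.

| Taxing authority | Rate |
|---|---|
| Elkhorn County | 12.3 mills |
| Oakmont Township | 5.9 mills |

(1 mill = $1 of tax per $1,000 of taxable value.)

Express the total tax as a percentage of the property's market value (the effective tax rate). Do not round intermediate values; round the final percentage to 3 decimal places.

0.613%

Assessed value = $127,000 × 0.674 = $85,598
Taxable value = $85,598 − $42,800 = $42,798
Elkhorn County: $42,798 × 0.0123 = $526.4154
Oakmont Township: $42,798 × 0.0059 = $252.5082
Total tax = $778.9236
Effective rate = $778.9236 ÷ $127,000 = 0.613% of market value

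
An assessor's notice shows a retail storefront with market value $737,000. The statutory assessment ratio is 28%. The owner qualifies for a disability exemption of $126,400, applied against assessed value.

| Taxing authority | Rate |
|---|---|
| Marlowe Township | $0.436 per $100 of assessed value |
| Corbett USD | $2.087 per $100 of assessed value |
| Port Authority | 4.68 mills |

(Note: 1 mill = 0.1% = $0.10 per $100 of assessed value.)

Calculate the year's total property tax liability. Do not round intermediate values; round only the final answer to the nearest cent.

Assessed value = $737,000 × 0.28 = $206,360
Taxable value = $206,360 − $126,400 = $79,960
Marlowe Township: $79,960 × 0.00436 = $348.6256
Corbett USD: $79,960 × 0.02087 = $1,668.7652
Port Authority: $79,960 × 0.00468 = $374.2128
Total = $2,391.6036

$2,391.60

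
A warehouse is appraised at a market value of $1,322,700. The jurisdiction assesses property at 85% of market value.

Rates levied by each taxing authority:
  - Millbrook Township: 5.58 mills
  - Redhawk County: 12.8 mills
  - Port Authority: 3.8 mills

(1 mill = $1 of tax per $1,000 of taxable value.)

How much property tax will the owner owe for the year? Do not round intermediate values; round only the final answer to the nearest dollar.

$24,937

Assessed value = $1,322,700 × 0.85 = $1,124,295
Millbrook Township: $1,124,295 × 0.00558 = $6,273.5661
Redhawk County: $1,124,295 × 0.0128 = $14,390.976
Port Authority: $1,124,295 × 0.0038 = $4,272.321
Total = $6,273.5661 + $14,390.976 + $4,272.321 = $24,936.8631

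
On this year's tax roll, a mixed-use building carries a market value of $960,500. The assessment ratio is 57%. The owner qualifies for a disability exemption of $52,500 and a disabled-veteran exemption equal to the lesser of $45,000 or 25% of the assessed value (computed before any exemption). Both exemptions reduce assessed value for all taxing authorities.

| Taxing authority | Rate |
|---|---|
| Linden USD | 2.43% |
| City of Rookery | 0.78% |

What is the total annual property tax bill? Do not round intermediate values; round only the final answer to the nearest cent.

$14,444.52

Assessed value = $960,500 × 0.57 = $547,485
Disabled-veteran exemption = min($45,000, 25% × $547,485) = min($45,000, $136,871.25) = $45,000 (dollar cap binds)
Taxable value = $547,485 − $52,500 − $45,000 = $449,985
Linden USD: $449,985 × 0.0243 = $10,934.6355
City of Rookery: $449,985 × 0.0078 = $3,509.883
Total = $14,444.5185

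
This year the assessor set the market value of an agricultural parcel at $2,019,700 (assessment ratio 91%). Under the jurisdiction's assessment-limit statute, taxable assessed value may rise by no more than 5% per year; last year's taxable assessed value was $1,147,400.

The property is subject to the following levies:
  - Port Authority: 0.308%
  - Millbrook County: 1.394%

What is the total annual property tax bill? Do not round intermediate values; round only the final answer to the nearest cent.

Uncapped assessed value = $2,019,700 × 0.91 = $1,837,927
Cap limit = $1,147,400 × 1.05 = $1,204,770
Taxable assessed value = min($1,837,927, $1,204,770) = $1,204,770 (cap binds)
Port Authority: $1,204,770 × 0.00308 = $3,710.6916
Millbrook County: $1,204,770 × 0.01394 = $16,794.4938
Total = $20,505.1854

$20,505.19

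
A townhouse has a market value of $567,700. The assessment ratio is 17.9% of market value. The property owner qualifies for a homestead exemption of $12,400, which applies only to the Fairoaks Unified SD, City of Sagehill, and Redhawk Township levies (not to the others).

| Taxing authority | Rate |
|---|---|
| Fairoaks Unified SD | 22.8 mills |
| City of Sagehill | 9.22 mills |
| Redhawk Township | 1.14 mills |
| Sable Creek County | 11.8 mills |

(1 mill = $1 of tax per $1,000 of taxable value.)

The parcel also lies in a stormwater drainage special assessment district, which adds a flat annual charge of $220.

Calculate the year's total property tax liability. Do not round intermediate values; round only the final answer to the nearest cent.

Assessed value = $567,700 × 0.179 = $101,618.3
Fairoaks Unified SD: ($101,618.3 − $12,400) × 0.0228 = $89,218.3 × 0.0228 = $2,034.17724
City of Sagehill: ($101,618.3 − $12,400) × 0.00922 = $89,218.3 × 0.00922 = $822.592726
Redhawk Township: ($101,618.3 − $12,400) × 0.00114 = $89,218.3 × 0.00114 = $101.708862
Sable Creek County: $101,618.3 × 0.0118 = $1,199.09594
Levies subtotal = $4,157.574768
Total = $4,157.574768 + $220 = $4,377.574768

$4,377.57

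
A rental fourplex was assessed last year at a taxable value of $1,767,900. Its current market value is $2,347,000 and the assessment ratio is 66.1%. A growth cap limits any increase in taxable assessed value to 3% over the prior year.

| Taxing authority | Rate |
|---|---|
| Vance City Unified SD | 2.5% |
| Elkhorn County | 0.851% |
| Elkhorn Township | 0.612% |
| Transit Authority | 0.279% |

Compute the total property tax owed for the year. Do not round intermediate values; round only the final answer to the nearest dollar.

$65,809

Uncapped assessed value = $2,347,000 × 0.661 = $1,551,367
Cap limit = $1,767,900 × 1.03 = $1,820,937
Taxable assessed value = min($1,551,367, $1,820,937) = $1,551,367 (cap does not bind)
Vance City Unified SD: $1,551,367 × 0.025 = $38,784.175
Elkhorn County: $1,551,367 × 0.00851 = $13,202.13317
Elkhorn Township: $1,551,367 × 0.00612 = $9,494.36604
Transit Authority: $1,551,367 × 0.00279 = $4,328.31393
Total = $65,808.98814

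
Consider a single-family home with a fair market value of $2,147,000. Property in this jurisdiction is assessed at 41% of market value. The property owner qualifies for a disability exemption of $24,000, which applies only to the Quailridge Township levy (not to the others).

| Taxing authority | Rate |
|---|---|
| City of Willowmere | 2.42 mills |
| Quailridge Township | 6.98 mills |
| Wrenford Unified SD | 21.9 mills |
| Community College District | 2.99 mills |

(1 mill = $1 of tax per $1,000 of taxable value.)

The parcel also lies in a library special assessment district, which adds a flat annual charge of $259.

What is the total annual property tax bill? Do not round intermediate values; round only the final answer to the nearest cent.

$30,275.94

Assessed value = $2,147,000 × 0.41 = $880,270
City of Willowmere: $880,270 × 0.00242 = $2,130.2534
Quailridge Township: ($880,270 − $24,000) × 0.00698 = $856,270 × 0.00698 = $5,976.7646
Wrenford Unified SD: $880,270 × 0.0219 = $19,277.913
Community College District: $880,270 × 0.00299 = $2,632.0073
Levies subtotal = $30,016.9383
Total = $30,016.9383 + $259 = $30,275.9383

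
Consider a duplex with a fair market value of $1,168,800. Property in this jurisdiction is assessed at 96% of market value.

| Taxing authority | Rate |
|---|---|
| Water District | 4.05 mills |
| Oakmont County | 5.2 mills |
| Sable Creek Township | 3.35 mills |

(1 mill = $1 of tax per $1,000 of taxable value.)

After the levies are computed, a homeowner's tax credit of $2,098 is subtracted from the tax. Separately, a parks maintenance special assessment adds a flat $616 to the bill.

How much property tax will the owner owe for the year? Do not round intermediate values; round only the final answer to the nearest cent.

$12,655.80

Assessed value = $1,168,800 × 0.96 = $1,122,048
Water District: $1,122,048 × 0.00405 = $4,544.2944
Oakmont County: $1,122,048 × 0.0052 = $5,834.6496
Sable Creek Township: $1,122,048 × 0.00335 = $3,758.8608
Levies subtotal = $14,137.8048
After credit = $14,137.8048 − $2,098 = $12,039.8048
Total = $12,039.8048 + $616 = $12,655.8048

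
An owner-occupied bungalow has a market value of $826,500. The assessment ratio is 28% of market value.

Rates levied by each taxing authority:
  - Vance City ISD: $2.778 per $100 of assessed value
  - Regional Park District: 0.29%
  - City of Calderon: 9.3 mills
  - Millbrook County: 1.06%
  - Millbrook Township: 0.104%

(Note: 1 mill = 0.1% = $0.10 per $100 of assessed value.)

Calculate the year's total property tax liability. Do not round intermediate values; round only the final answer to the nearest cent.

$11,945.90

Assessed value = $826,500 × 0.28 = $231,420
Vance City ISD: $231,420 × 0.02778 = $6,428.8476
Regional Park District: $231,420 × 0.0029 = $671.118
City of Calderon: $231,420 × 0.0093 = $2,152.206
Millbrook County: $231,420 × 0.0106 = $2,453.052
Millbrook Township: $231,420 × 0.00104 = $240.6768
Total = $11,945.9004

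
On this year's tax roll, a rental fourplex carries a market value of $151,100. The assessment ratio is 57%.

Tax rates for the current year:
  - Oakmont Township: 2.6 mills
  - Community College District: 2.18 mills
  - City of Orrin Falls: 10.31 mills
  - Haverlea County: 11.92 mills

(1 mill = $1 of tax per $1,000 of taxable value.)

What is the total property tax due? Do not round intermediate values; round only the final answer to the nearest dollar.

Assessed value = $151,100 × 0.57 = $86,127
Oakmont Township: $86,127 × 0.0026 = $223.9302
Community College District: $86,127 × 0.00218 = $187.75686
City of Orrin Falls: $86,127 × 0.01031 = $887.96937
Haverlea County: $86,127 × 0.01192 = $1,026.63384
Total = $223.9302 + $187.75686 + $887.96937 + $1,026.63384 = $2,326.29027

$2,326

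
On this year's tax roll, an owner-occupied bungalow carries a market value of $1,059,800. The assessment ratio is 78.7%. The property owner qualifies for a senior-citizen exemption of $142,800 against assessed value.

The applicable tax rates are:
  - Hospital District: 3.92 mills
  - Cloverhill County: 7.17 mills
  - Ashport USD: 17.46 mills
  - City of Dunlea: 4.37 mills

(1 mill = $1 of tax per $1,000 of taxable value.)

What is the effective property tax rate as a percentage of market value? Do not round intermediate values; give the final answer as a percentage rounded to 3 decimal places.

2.147%

Assessed value = $1,059,800 × 0.787 = $834,062.6
Taxable value = $834,062.6 − $142,800 = $691,262.6
Hospital District: $691,262.6 × 0.00392 = $2,709.749392
Cloverhill County: $691,262.6 × 0.00717 = $4,956.352842
Ashport USD: $691,262.6 × 0.01746 = $12,069.444996
City of Dunlea: $691,262.6 × 0.00437 = $3,020.817562
Total tax = $22,756.364792
Effective rate = $22,756.364792 ÷ $1,059,800 = 2.147% of market value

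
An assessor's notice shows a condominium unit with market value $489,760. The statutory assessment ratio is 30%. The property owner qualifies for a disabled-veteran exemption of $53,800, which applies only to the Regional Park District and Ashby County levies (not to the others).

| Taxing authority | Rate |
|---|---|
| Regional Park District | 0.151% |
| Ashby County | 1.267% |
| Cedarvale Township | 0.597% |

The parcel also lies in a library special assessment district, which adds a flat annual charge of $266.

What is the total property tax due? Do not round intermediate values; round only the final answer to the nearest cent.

$2,463.72

Assessed value = $489,760 × 0.3 = $146,928
Regional Park District: ($146,928 − $53,800) × 0.00151 = $93,128 × 0.00151 = $140.62328
Ashby County: ($146,928 − $53,800) × 0.01267 = $93,128 × 0.01267 = $1,179.93176
Cedarvale Township: $146,928 × 0.00597 = $877.16016
Levies subtotal = $2,197.7152
Total = $2,197.7152 + $266 = $2,463.7152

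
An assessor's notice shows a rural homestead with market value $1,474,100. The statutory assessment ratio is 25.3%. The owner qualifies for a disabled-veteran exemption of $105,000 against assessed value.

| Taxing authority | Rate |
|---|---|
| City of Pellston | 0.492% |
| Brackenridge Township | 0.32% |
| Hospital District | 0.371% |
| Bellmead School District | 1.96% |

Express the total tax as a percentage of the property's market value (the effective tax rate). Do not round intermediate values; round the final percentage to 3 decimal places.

0.571%

Assessed value = $1,474,100 × 0.253 = $372,947.3
Taxable value = $372,947.3 − $105,000 = $267,947.3
City of Pellston: $267,947.3 × 0.00492 = $1,318.300716
Brackenridge Township: $267,947.3 × 0.0032 = $857.43136
Hospital District: $267,947.3 × 0.00371 = $994.084483
Bellmead School District: $267,947.3 × 0.0196 = $5,251.76708
Total tax = $8,421.583639
Effective rate = $8,421.583639 ÷ $1,474,100 = 0.571% of market value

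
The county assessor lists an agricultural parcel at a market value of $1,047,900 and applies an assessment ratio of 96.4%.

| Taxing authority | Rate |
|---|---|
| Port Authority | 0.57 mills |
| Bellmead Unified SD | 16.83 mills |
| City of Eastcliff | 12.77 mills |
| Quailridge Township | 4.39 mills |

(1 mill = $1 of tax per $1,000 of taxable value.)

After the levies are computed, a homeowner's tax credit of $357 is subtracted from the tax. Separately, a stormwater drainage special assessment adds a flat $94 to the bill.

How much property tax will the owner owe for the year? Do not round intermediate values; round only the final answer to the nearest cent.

$34,648.67

Assessed value = $1,047,900 × 0.964 = $1,010,175.6
Port Authority: $1,010,175.6 × 0.00057 = $575.800092
Bellmead Unified SD: $1,010,175.6 × 0.01683 = $17,001.255348
City of Eastcliff: $1,010,175.6 × 0.01277 = $12,899.942412
Quailridge Township: $1,010,175.6 × 0.00439 = $4,434.670884
Levies subtotal = $34,911.668736
After credit = $34,911.668736 − $357 = $34,554.668736
Total = $34,554.668736 + $94 = $34,648.668736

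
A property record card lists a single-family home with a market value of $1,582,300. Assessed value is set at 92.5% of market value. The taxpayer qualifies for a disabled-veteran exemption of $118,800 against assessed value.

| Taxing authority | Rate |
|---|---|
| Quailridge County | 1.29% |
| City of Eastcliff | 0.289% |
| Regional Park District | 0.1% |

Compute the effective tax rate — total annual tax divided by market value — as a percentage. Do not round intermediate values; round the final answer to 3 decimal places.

1.427%

Assessed value = $1,582,300 × 0.925 = $1,463,627.5
Taxable value = $1,463,627.5 − $118,800 = $1,344,827.5
Quailridge County: $1,344,827.5 × 0.0129 = $17,348.27475
City of Eastcliff: $1,344,827.5 × 0.00289 = $3,886.551475
Regional Park District: $1,344,827.5 × 0.001 = $1,344.8275
Total tax = $22,579.653725
Effective rate = $22,579.653725 ÷ $1,582,300 = 1.427% of market value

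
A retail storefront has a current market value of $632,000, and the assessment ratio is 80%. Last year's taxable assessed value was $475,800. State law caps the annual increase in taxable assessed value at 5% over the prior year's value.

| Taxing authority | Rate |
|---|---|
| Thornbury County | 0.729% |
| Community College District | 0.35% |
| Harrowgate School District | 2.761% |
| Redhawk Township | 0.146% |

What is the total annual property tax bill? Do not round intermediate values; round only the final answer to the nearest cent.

$19,913.66

Uncapped assessed value = $632,000 × 0.8 = $505,600
Cap limit = $475,800 × 1.05 = $499,590
Taxable assessed value = min($505,600, $499,590) = $499,590 (cap binds)
Thornbury County: $499,590 × 0.00729 = $3,642.0111
Community College District: $499,590 × 0.0035 = $1,748.565
Harrowgate School District: $499,590 × 0.02761 = $13,793.6799
Redhawk Township: $499,590 × 0.00146 = $729.4014
Total = $19,913.6574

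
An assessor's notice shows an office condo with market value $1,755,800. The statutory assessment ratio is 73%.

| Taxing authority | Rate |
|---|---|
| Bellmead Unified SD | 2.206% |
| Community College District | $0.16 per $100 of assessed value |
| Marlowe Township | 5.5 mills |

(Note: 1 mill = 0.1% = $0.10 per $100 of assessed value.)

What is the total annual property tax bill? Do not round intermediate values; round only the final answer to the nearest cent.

$37,375.36

Assessed value = $1,755,800 × 0.73 = $1,281,734
Bellmead Unified SD: $1,281,734 × 0.02206 = $28,275.05204
Community College District: $1,281,734 × 0.0016 = $2,050.7744
Marlowe Township: $1,281,734 × 0.0055 = $7,049.537
Total = $37,375.36344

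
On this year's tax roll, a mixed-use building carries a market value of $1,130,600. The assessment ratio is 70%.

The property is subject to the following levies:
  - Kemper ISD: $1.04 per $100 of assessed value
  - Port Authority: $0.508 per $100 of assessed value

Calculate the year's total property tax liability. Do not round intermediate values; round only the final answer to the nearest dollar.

Assessed value = $1,130,600 × 0.7 = $791,420
Kemper ISD: $791,420 × 0.0104 = $8,230.768
Port Authority: $791,420 × 0.00508 = $4,020.4136
Total = $8,230.768 + $4,020.4136 = $12,251.1816

$12,251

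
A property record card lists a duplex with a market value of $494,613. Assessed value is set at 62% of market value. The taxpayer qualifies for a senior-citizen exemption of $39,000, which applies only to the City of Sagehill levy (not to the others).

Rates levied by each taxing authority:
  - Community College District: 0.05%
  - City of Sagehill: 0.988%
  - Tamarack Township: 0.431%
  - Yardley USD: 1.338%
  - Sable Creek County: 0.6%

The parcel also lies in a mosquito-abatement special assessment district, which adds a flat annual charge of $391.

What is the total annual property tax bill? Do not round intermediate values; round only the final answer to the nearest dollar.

Assessed value = $494,613 × 0.62 = $306,660.06
Community College District: $306,660.06 × 0.0005 = $153.33003
City of Sagehill: ($306,660.06 − $39,000) × 0.00988 = $267,660.06 × 0.00988 = $2,644.4813928
Tamarack Township: $306,660.06 × 0.00431 = $1,321.7048586
Yardley USD: $306,660.06 × 0.01338 = $4,103.1116028
Sable Creek County: $306,660.06 × 0.006 = $1,839.96036
Levies subtotal = $10,062.5882442
Total = $10,062.5882442 + $391 = $10,453.5882442

$10,454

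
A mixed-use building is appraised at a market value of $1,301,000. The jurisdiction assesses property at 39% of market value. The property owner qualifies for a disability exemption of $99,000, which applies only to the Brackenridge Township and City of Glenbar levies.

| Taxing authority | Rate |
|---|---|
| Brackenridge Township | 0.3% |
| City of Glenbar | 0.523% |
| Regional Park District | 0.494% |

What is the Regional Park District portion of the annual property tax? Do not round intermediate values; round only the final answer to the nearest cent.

$2,506.51

Assessed value = $1,301,000 × 0.39 = $507,390
Regional Park District taxable value = $507,390 (exemption does not apply)
Regional Park District levy = $507,390 × 0.00494 = $2,506.5066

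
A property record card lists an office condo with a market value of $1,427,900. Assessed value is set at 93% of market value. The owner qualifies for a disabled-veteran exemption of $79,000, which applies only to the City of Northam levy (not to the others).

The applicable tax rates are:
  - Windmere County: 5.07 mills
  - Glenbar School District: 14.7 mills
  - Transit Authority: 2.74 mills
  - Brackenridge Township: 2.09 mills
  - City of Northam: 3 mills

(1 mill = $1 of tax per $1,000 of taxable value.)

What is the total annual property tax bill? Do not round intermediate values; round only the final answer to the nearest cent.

$36,414.34

Assessed value = $1,427,900 × 0.93 = $1,327,947
Windmere County: $1,327,947 × 0.00507 = $6,732.69129
Glenbar School District: $1,327,947 × 0.0147 = $19,520.8209
Transit Authority: $1,327,947 × 0.00274 = $3,638.57478
Brackenridge Township: $1,327,947 × 0.00209 = $2,775.40923
City of Northam: ($1,327,947 − $79,000) × 0.003 = $1,248,947 × 0.003 = $3,746.841
Total = $36,414.3372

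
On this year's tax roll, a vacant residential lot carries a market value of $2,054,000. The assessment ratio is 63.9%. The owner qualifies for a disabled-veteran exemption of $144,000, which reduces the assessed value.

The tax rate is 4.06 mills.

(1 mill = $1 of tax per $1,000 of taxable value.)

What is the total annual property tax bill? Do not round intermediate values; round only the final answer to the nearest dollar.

$4,744

Assessed value = $2,054,000 × 0.639 = $1,312,506
Taxable value = $1,312,506 − $144,000 = $1,168,506
Tax = $1,168,506 × 0.00406 = $4,744.13436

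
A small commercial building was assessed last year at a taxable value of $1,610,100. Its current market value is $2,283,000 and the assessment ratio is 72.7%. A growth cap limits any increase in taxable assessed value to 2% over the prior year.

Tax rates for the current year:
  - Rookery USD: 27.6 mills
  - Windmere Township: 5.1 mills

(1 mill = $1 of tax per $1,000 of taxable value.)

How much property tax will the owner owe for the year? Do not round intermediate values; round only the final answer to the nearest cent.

$53,703.28

Uncapped assessed value = $2,283,000 × 0.727 = $1,659,741
Cap limit = $1,610,100 × 1.02 = $1,642,302
Taxable assessed value = min($1,659,741, $1,642,302) = $1,642,302 (cap binds)
Rookery USD: $1,642,302 × 0.0276 = $45,327.5352
Windmere Township: $1,642,302 × 0.0051 = $8,375.7402
Total = $53,703.2754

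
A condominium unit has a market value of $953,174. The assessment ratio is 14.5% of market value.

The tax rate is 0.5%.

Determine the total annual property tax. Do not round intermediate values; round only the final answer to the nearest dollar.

$691

Assessed value = $953,174 × 0.145 = $138,210.23
Tax = $138,210.23 × 0.005 = $691.05115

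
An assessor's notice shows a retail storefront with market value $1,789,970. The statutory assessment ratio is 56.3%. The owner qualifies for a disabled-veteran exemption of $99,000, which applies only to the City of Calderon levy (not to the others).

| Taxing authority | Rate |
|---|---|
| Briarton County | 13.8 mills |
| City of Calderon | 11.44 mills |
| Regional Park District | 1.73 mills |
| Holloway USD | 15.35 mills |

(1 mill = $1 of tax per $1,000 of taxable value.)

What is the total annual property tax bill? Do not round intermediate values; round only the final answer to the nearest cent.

$41,515.55

Assessed value = $1,789,970 × 0.563 = $1,007,753.11
Briarton County: $1,007,753.11 × 0.0138 = $13,906.992918
City of Calderon: ($1,007,753.11 − $99,000) × 0.01144 = $908,753.11 × 0.01144 = $10,396.1355784
Regional Park District: $1,007,753.11 × 0.00173 = $1,743.4128803
Holloway USD: $1,007,753.11 × 0.01535 = $15,469.0102385
Total = $41,515.5516152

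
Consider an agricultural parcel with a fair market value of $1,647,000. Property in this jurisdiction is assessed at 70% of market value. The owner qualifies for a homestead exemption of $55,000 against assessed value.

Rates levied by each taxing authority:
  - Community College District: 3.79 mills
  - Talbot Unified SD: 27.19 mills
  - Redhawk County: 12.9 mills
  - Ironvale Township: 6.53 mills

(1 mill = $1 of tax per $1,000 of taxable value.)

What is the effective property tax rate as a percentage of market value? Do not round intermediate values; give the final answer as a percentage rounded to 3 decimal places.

3.360%

Assessed value = $1,647,000 × 0.7 = $1,152,900
Taxable value = $1,152,900 − $55,000 = $1,097,900
Community College District: $1,097,900 × 0.00379 = $4,161.041
Talbot Unified SD: $1,097,900 × 0.02719 = $29,851.901
Redhawk County: $1,097,900 × 0.0129 = $14,162.91
Ironvale Township: $1,097,900 × 0.00653 = $7,169.287
Total tax = $55,345.139
Effective rate = $55,345.139 ÷ $1,647,000 = 3.360% of market value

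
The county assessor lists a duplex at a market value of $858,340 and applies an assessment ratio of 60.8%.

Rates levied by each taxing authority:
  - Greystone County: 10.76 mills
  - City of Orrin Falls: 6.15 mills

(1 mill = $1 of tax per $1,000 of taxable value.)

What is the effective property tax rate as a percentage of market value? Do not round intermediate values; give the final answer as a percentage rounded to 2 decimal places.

Assessed value = $858,340 × 0.608 = $521,870.72
Greystone County: $521,870.72 × 0.01076 = $5,615.3289472
City of Orrin Falls: $521,870.72 × 0.00615 = $3,209.504928
Total tax = $8,824.8338752
Effective rate = $8,824.8338752 ÷ $858,340 = 1.03% of market value

1.03%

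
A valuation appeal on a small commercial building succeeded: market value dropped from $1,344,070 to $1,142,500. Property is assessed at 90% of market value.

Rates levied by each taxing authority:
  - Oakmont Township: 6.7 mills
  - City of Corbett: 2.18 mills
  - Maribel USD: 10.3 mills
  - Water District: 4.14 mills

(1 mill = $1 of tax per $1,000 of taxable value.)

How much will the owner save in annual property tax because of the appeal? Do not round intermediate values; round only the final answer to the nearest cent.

$4,230.55

Old assessed value = $1,344,070 × 0.9 = $1,209,663
New assessed value = $1,142,500 × 0.9 = $1,028,250
Combined rate = 0.0067 + 0.00218 + 0.0103 + 0.00414 = 0.02332
Old tax = $1,209,663 × 0.02332 = $28,209.34116
New tax = $1,028,250 × 0.02332 = $23,978.79
Reduction = $28,209.34116 − $23,978.79 = $4,230.55116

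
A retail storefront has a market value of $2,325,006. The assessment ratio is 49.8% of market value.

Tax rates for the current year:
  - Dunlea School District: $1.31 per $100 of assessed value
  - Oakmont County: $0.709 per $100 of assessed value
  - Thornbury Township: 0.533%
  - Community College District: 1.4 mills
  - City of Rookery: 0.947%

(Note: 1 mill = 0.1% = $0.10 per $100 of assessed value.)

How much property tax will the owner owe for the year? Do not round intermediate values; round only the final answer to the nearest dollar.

Assessed value = $2,325,006 × 0.498 = $1,157,852.988
Dunlea School District: $1,157,852.988 × 0.0131 = $15,167.8741428
Oakmont County: $1,157,852.988 × 0.00709 = $8,209.17768492
Thornbury Township: $1,157,852.988 × 0.00533 = $6,171.35642604
Community College District: $1,157,852.988 × 0.0014 = $1,620.9941832
City of Rookery: $1,157,852.988 × 0.00947 = $10,964.86779636
Total = $42,134.27023332

$42,134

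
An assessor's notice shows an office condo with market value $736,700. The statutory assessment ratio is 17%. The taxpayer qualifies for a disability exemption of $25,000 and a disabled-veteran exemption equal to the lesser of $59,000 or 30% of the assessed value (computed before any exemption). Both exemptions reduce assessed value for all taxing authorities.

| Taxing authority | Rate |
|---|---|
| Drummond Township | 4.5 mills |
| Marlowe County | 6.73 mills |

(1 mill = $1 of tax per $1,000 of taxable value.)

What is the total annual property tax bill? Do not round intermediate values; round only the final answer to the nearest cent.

$703.75

Assessed value = $736,700 × 0.17 = $125,239
Disabled-veteran exemption = min($59,000, 30% × $125,239) = min($59,000, $37,571.7) = $37,571.7 (percentage binds)
Taxable value = $125,239 − $25,000 − $37,571.7 = $62,667.3
Drummond Township: $62,667.3 × 0.0045 = $282.00285
Marlowe County: $62,667.3 × 0.00673 = $421.750929
Total = $703.753779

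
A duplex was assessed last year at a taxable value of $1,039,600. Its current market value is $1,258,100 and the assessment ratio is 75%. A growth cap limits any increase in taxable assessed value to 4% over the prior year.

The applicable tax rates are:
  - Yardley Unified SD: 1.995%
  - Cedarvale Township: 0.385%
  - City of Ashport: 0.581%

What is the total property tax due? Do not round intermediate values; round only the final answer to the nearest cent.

Uncapped assessed value = $1,258,100 × 0.75 = $943,575
Cap limit = $1,039,600 × 1.04 = $1,081,184
Taxable assessed value = min($943,575, $1,081,184) = $943,575 (cap does not bind)
Yardley Unified SD: $943,575 × 0.01995 = $18,824.32125
Cedarvale Township: $943,575 × 0.00385 = $3,632.76375
City of Ashport: $943,575 × 0.00581 = $5,482.17075
Total = $27,939.25575

$27,939.26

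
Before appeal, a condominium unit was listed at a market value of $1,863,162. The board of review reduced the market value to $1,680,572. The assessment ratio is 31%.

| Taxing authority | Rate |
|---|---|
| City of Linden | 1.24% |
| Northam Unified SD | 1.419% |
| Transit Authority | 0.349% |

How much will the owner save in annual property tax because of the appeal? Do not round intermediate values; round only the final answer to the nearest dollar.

$1,703

Old assessed value = $1,863,162 × 0.31 = $577,580.22
New assessed value = $1,680,572 × 0.31 = $520,977.32
Combined rate = 0.0124 + 0.01419 + 0.00349 = 0.03008
Old tax = $577,580.22 × 0.03008 = $17,373.6130176
New tax = $520,977.32 × 0.03008 = $15,670.9977856
Reduction = $17,373.6130176 − $15,670.9977856 = $1,702.615232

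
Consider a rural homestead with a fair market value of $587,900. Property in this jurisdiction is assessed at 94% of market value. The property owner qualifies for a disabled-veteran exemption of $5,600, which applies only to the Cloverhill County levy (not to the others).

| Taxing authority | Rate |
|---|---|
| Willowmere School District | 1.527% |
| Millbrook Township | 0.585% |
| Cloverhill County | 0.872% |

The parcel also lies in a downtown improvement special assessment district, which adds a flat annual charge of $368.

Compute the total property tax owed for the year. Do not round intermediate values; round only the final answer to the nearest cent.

$16,809.53

Assessed value = $587,900 × 0.94 = $552,626
Willowmere School District: $552,626 × 0.01527 = $8,438.59902
Millbrook Township: $552,626 × 0.00585 = $3,232.8621
Cloverhill County: ($552,626 − $5,600) × 0.00872 = $547,026 × 0.00872 = $4,770.06672
Levies subtotal = $16,441.52784
Total = $16,441.52784 + $368 = $16,809.52784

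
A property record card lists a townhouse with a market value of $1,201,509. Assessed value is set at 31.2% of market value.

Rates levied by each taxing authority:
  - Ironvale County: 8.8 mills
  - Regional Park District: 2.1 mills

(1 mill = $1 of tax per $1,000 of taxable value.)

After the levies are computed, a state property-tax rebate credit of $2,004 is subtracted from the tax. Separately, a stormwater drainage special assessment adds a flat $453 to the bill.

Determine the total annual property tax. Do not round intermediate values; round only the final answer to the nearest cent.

$2,535.09

Assessed value = $1,201,509 × 0.312 = $374,870.808
Ironvale County: $374,870.808 × 0.0088 = $3,298.8631104
Regional Park District: $374,870.808 × 0.0021 = $787.2286968
Levies subtotal = $4,086.0918072
After credit = $4,086.0918072 − $2,004 = $2,082.0918072
Total = $2,082.0918072 + $453 = $2,535.0918072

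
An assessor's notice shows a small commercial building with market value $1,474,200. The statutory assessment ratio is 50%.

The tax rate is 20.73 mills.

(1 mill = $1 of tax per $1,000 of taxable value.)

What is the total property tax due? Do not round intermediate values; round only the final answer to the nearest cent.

Assessed value = $1,474,200 × 0.5 = $737,100
Tax = $737,100 × 0.02073 = $15,280.083

$15,280.08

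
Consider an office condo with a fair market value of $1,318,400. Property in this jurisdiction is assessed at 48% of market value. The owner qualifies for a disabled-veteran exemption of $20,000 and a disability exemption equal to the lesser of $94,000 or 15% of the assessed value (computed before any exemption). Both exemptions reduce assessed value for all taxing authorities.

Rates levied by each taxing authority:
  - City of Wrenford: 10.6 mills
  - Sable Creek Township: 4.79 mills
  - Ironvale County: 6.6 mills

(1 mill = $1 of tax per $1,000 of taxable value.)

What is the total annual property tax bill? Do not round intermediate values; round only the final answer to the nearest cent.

$11,409.12

Assessed value = $1,318,400 × 0.48 = $632,832
Disability exemption = min($94,000, 15% × $632,832) = min($94,000, $94,924.8) = $94,000 (dollar cap binds)
Taxable value = $632,832 − $20,000 − $94,000 = $518,832
City of Wrenford: $518,832 × 0.0106 = $5,499.6192
Sable Creek Township: $518,832 × 0.00479 = $2,485.20528
Ironvale County: $518,832 × 0.0066 = $3,424.2912
Total = $11,409.11568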